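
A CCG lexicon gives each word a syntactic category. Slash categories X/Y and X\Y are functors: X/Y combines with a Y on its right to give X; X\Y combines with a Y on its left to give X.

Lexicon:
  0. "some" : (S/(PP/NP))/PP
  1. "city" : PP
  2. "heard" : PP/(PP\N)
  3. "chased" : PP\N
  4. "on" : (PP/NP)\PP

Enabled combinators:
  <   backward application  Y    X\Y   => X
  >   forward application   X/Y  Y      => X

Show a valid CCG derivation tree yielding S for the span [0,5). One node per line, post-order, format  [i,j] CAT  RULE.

[0,5] S   >
  [0,2] S/(PP/NP)   >
    [0,1] "some" : (S/(PP/NP))/PP
    [1,2] "city" : PP
  [2,5] PP/NP   <
    [2,4] PP   >
      [2,3] "heard" : PP/(PP\N)
      [3,4] "chased" : PP\N
    [4,5] "on" : (PP/NP)\PP

[0,1] (S/(PP/NP))/PP  lex  "some"
[1,2] PP  lex  "city"
[0,2] S/(PP/NP)  >  k=1
[2,3] PP/(PP\N)  lex  "heard"
[3,4] PP\N  lex  "chased"
[2,4] PP  >  k=3
[4,5] (PP/NP)\PP  lex  "on"
[2,5] PP/NP  <  k=4
[0,5] S  >  k=2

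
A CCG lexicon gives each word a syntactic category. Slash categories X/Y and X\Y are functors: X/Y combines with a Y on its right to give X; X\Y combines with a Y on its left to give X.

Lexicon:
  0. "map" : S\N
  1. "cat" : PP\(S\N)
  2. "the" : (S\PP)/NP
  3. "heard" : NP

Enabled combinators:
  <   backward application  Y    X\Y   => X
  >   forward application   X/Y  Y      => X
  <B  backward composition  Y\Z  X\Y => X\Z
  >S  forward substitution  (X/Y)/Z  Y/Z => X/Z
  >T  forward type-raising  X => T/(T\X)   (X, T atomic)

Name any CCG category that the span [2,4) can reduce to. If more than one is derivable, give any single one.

S\PP

[0,4] S   <
  [0,2] PP   <
    [0,1] "map" : S\N
    [1,2] "cat" : PP\(S\N)
  [2,4] S\PP   >
    [2,3] "the" : (S\PP)/NP
    [3,4] "heard" : NP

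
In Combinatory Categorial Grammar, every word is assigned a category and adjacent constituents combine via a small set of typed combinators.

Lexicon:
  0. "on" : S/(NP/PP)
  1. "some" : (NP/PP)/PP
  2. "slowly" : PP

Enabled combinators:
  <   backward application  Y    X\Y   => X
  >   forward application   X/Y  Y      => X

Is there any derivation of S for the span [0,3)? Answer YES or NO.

[0,3] S   >
  [0,1] "on" : S/(NP/PP)
  [1,3] NP/PP   >
    [1,2] "some" : (NP/PP)/PP
    [2,3] "slowly" : PP

YES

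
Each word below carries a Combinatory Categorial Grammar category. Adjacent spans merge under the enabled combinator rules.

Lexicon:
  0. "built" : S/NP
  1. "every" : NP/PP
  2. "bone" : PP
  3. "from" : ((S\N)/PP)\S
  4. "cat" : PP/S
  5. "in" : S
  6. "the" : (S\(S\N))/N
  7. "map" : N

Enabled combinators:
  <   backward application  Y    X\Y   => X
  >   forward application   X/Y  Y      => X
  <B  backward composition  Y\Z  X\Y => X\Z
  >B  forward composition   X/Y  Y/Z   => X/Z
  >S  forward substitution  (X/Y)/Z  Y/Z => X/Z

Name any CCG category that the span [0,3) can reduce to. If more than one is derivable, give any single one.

[0,8] S   <
  [0,6] S\N   >
    [0,4] (S\N)/PP   <
      [0,3] S   >
        [0,1] "built" : S/NP
        [1,3] NP   >
          [1,2] "every" : NP/PP
          [2,3] "bone" : PP
      [3,4] "from" : ((S\N)/PP)\S
    [4,6] PP   >
      [4,5] "cat" : PP/S
      [5,6] "in" : S
  [6,8] S\(S\N)   >
    [6,7] "the" : (S\(S\N))/N
    [7,8] "map" : N

S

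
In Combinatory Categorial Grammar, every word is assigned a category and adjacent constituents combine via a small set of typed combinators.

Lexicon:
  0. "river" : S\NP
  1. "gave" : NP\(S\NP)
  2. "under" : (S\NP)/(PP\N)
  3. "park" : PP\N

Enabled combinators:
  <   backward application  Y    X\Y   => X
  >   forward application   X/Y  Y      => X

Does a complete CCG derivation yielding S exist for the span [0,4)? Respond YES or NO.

YES

[0,4] S   <
  [0,2] NP   <
    [0,1] "river" : S\NP
    [1,2] "gave" : NP\(S\NP)
  [2,4] S\NP   >
    [2,3] "under" : (S\NP)/(PP\N)
    [3,4] "park" : PP\N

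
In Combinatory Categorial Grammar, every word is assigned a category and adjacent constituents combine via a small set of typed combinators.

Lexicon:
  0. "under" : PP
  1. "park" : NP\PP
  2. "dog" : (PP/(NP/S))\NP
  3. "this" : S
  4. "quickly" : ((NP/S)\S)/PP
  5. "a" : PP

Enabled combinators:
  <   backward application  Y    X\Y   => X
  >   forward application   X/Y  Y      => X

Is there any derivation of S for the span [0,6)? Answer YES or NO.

PP NP\PP (PP/(NP/S))\NP S ((NP/S)\S)/PP PP
CKY chart[0,6] = {PP}; S ∉ chart

NO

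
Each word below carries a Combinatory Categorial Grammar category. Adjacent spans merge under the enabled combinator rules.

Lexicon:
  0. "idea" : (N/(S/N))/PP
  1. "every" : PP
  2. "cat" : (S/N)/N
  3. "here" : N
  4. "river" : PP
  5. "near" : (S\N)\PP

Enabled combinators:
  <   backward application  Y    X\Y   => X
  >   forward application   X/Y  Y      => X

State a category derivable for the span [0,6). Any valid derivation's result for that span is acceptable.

[0,6] S   <
  [0,4] N   >
    [0,2] N/(S/N)   >
      [0,1] "idea" : (N/(S/N))/PP
      [1,2] "every" : PP
    [2,4] S/N   >
      [2,3] "cat" : (S/N)/N
      [3,4] "here" : N
  [4,6] S\N   <
    [4,5] "river" : PP
    [5,6] "near" : (S\N)\PP

S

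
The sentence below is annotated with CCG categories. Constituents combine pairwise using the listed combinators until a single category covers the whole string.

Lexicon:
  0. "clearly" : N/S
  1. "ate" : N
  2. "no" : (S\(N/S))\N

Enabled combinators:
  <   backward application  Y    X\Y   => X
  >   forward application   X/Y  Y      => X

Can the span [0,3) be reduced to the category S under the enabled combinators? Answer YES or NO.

[0,3] S   <
  [0,1] "clearly" : N/S
  [1,3] S\(N/S)   <
    [1,2] "ate" : N
    [2,3] "no" : (S\(N/S))\N

YES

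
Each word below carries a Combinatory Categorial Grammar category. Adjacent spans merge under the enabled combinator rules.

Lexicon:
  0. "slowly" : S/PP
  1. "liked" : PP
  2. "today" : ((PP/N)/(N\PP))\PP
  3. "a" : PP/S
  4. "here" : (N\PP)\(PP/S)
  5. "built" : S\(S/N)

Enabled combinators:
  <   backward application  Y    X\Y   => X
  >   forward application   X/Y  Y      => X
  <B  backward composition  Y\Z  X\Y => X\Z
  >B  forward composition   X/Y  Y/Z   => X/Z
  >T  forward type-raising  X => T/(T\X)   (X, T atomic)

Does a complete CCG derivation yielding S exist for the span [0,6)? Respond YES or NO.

YES

[0,6] S   <
  [0,5] S/N   >B
    [0,1] "slowly" : S/PP
    [1,5] PP/N   >
      [1,3] (PP/N)/(N\PP)   <
        [1,2] "liked" : PP
        [2,3] "today" : ((PP/N)/(N\PP))\PP
      [3,5] N\PP   <
        [3,4] "a" : PP/S
        [4,5] "here" : (N\PP)\(PP/S)
  [5,6] "built" : S\(S/N)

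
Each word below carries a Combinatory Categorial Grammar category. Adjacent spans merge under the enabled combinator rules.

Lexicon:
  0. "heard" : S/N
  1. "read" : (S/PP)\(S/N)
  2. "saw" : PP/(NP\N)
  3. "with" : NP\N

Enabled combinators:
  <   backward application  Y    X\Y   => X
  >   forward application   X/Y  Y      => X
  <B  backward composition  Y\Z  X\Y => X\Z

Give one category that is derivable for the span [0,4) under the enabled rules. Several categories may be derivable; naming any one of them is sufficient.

[0,4] S   >
  [0,2] S/PP   <
    [0,1] "heard" : S/N
    [1,2] "read" : (S/PP)\(S/N)
  [2,4] PP   >
    [2,3] "saw" : PP/(NP\N)
    [3,4] "with" : NP\N

S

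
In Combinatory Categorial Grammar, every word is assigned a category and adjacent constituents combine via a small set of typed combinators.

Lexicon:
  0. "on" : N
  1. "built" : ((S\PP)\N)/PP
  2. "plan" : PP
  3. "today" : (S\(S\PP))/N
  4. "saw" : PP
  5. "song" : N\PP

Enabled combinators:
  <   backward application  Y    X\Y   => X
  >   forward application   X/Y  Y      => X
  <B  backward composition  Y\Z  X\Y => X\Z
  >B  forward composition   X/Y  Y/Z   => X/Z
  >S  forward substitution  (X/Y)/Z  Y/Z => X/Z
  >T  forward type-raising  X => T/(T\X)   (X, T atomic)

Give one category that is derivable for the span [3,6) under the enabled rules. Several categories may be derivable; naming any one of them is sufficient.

S\(S\PP)

[0,6] S   <
  [0,3] S\PP   <
    [0,1] "on" : N
    [1,3] (S\PP)\N   >
      [1,2] "built" : ((S\PP)\N)/PP
      [2,3] "plan" : PP
  [3,6] S\(S\PP)   >
    [3,4] "today" : (S\(S\PP))/N
    [4,6] N   >
      [4,5] N/(N\PP)   >T
        [4,5] "saw" : PP
      [5,6] "song" : N\PP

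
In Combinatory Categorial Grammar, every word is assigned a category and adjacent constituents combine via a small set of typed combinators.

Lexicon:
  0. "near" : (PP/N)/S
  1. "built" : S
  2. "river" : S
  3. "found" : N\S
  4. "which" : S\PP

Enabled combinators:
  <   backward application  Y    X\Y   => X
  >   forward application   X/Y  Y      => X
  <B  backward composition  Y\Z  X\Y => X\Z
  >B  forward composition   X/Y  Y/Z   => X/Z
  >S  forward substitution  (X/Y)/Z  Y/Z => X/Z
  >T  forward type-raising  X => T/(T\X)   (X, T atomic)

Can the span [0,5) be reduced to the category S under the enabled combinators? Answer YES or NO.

YES

[0,5] S   <
  [0,4] PP   >
    [0,2] PP/N   >
      [0,1] "near" : (PP/N)/S
      [1,2] "built" : S
    [2,4] N   <
      [2,3] "river" : S
      [3,4] "found" : N\S
  [4,5] "which" : S\PP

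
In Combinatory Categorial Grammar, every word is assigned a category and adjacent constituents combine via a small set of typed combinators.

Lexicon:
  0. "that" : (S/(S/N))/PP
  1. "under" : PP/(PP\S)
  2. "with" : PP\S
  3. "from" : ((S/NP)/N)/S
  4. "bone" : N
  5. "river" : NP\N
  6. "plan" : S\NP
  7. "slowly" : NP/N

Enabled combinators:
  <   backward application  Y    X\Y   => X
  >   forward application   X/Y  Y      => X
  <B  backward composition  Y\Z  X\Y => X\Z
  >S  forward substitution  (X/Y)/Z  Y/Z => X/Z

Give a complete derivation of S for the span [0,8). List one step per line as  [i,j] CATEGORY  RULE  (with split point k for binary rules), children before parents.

[0,8] S   >
  [0,3] S/(S/N)   >
    [0,1] "that" : (S/(S/N))/PP
    [1,3] PP   >
      [1,2] "under" : PP/(PP\S)
      [2,3] "with" : PP\S
  [3,8] S/N   >S
    [3,7] (S/NP)/N   >
      [3,4] "from" : ((S/NP)/N)/S
      [4,7] S   <
        [4,6] NP   <
          [4,5] "bone" : N
          [5,6] "river" : NP\N
        [6,7] "plan" : S\NP
    [7,8] "slowly" : NP/N

[0,1] (S/(S/N))/PP  lex  "that"
[1,2] PP/(PP\S)  lex  "under"
[2,3] PP\S  lex  "with"
[1,3] PP  >  k=2
[0,3] S/(S/N)  >  k=1
[3,4] ((S/NP)/N)/S  lex  "from"
[4,5] N  lex  "bone"
[5,6] NP\N  lex  "river"
[4,6] NP  <  k=5
[6,7] S\NP  lex  "plan"
[4,7] S  <  k=6
[3,7] (S/NP)/N  >  k=4
[7,8] NP/N  lex  "slowly"
[3,8] S/N  >S  k=7
[0,8] S  >  k=3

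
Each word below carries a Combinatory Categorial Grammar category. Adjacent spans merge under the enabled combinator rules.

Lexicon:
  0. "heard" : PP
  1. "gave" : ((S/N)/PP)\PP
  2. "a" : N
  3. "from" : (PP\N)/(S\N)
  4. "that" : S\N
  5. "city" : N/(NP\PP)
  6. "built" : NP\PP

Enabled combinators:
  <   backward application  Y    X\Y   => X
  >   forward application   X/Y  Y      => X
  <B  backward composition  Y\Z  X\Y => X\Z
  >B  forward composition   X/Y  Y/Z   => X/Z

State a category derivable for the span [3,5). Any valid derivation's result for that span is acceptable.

[0,7] S   >
  [0,5] S/N   >
    [0,2] (S/N)/PP   <
      [0,1] "heard" : PP
      [1,2] "gave" : ((S/N)/PP)\PP
    [2,5] PP   <
      [2,3] "a" : N
      [3,5] PP\N   >
        [3,4] "from" : (PP\N)/(S\N)
        [4,5] "that" : S\N
  [5,7] N   >
    [5,6] "city" : N/(NP\PP)
    [6,7] "built" : NP\PP

PP\N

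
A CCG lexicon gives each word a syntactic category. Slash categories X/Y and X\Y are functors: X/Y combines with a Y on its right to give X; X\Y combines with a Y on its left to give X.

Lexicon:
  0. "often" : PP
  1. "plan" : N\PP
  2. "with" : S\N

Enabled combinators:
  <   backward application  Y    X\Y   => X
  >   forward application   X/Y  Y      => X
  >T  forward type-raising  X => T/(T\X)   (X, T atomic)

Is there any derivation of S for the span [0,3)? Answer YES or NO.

[0,3] S   <
  [0,2] N   >
    [0,1] N/(N\PP)   >T
      [0,1] "often" : PP
    [1,2] "plan" : N\PP
  [2,3] "with" : S\N

YES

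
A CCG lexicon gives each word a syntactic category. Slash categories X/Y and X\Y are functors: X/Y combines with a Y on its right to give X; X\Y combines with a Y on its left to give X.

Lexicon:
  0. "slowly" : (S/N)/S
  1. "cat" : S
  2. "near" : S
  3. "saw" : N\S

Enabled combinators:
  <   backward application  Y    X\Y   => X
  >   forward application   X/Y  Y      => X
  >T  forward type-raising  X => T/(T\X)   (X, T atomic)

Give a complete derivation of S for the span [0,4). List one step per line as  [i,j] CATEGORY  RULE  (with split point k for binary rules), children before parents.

[0,4] S   >
  [0,2] S/N   >
    [0,1] "slowly" : (S/N)/S
    [1,2] "cat" : S
  [2,4] N   <
    [2,3] "near" : S
    [3,4] "saw" : N\S

[0,1] (S/N)/S  lex  "slowly"
[1,2] S  lex  "cat"
[0,2] S/N  >  k=1
[2,3] S  lex  "near"
[3,4] N\S  lex  "saw"
[2,4] N  <  k=3
[0,4] S  >  k=2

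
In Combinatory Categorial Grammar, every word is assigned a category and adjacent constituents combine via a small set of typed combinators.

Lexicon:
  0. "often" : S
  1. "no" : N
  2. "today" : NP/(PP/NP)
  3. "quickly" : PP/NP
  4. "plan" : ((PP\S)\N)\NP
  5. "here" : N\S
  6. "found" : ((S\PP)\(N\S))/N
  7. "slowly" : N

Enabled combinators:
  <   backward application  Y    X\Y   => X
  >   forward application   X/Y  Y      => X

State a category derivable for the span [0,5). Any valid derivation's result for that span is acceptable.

[0,8] S   <
  [0,5] PP   <
    [0,1] "often" : S
    [1,5] PP\S   <
      [1,2] "no" : N
      [2,5] (PP\S)\N   <
        [2,4] NP   >
          [2,3] "today" : NP/(PP/NP)
          [3,4] "quickly" : PP/NP
        [4,5] "plan" : ((PP\S)\N)\NP
  [5,8] S\PP   <
    [5,6] "here" : N\S
    [6,8] (S\PP)\(N\S)   >
      [6,7] "found" : ((S\PP)\(N\S))/N
      [7,8] "slowly" : N

PP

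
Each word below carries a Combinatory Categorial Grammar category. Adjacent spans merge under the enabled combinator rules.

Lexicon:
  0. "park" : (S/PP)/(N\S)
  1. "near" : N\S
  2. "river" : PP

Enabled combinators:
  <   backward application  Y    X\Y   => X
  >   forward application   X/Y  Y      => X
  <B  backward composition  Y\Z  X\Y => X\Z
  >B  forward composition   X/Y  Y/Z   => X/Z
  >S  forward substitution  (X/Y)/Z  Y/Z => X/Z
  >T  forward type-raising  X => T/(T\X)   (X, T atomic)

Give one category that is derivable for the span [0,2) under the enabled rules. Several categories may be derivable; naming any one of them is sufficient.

S/PP

[0,3] S   >
  [0,2] S/PP   >
    [0,1] "park" : (S/PP)/(N\S)
    [1,2] "near" : N\S
  [2,3] "river" : PP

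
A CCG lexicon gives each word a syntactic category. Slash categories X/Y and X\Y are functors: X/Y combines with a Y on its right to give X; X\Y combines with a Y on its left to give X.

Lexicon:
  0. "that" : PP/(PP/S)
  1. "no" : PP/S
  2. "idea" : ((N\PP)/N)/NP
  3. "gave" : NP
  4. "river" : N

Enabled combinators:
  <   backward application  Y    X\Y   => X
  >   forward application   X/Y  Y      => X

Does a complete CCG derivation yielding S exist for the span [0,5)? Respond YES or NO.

PP/(PP/S) PP/S ((N\PP)/N)/NP NP N
CKY chart[0,5] = {N}; S ∉ chart

NO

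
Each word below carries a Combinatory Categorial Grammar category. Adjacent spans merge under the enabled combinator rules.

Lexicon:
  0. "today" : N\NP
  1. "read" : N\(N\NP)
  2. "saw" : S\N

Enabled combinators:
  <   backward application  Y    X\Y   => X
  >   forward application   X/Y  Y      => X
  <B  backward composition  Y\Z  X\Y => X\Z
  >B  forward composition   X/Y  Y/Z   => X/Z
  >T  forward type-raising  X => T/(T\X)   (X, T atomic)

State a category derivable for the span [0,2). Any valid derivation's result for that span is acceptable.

[0,3] S   <
  [0,2] N   <
    [0,1] "today" : N\NP
    [1,2] "read" : N\(N\NP)
  [2,3] "saw" : S\N

N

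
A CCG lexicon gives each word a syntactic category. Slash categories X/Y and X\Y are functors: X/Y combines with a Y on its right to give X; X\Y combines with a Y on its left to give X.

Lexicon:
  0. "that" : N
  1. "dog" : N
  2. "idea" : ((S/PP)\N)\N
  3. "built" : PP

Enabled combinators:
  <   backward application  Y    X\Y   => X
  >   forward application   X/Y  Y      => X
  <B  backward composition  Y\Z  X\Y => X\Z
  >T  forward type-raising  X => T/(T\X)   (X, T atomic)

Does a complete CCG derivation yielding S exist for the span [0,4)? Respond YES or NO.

[0,4] S   >
  [0,3] S/PP   <
    [0,1] "that" : N
    [1,3] (S/PP)\N   <
      [1,2] "dog" : N
      [2,3] "idea" : ((S/PP)\N)\N
  [3,4] "built" : PP

YES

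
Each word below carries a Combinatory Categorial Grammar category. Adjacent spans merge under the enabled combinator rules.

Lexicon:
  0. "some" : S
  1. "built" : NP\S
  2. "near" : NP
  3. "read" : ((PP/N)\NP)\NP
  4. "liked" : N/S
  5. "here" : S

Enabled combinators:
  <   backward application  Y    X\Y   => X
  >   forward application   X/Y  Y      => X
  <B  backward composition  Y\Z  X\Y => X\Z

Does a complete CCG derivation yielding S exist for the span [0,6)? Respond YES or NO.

S NP\S NP ((PP/N)\NP)\NP N/S S
CKY chart[0,6] = {PP}; S ∉ chart

NO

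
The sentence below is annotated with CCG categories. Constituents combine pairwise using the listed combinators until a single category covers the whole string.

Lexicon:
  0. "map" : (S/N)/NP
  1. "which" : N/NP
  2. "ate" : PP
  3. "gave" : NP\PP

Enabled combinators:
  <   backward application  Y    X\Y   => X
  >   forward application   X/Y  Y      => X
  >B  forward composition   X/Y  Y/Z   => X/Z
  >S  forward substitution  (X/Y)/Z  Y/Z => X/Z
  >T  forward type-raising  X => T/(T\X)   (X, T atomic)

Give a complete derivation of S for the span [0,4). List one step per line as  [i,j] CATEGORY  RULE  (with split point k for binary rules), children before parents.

[0,1] (S/N)/NP  lex  "map"
[1,2] N/NP  lex  "which"
[0,2] S/NP  >S  k=1
[2,3] PP  lex  "ate"
[3,4] NP\PP  lex  "gave"
[2,4] NP  <  k=3
[0,4] S  >  k=2

[0,4] S   >
  [0,2] S/NP   >S
    [0,1] "map" : (S/N)/NP
    [1,2] "which" : N/NP
  [2,4] NP   <
    [2,3] "ate" : PP
    [3,4] "gave" : NP\PP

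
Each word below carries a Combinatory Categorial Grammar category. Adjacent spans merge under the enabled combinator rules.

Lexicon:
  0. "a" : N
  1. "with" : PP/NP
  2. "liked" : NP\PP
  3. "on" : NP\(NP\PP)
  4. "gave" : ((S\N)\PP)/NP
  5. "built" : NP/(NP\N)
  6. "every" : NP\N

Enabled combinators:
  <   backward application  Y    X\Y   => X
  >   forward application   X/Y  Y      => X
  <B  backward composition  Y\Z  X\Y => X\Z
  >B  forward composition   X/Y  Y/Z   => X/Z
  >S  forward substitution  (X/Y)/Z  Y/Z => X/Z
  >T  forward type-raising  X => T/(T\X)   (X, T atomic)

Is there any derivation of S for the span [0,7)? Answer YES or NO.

YES

[0,7] S   <
  [0,1] "a" : N
  [1,7] S\N   <
    [1,4] PP   >
      [1,2] "with" : PP/NP
      [2,4] NP   <
        [2,3] "liked" : NP\PP
        [3,4] "on" : NP\(NP\PP)
    [4,7] (S\N)\PP   >
      [4,5] "gave" : ((S\N)\PP)/NP
      [5,7] NP   >
        [5,6] "built" : NP/(NP\N)
        [6,7] "every" : NP\N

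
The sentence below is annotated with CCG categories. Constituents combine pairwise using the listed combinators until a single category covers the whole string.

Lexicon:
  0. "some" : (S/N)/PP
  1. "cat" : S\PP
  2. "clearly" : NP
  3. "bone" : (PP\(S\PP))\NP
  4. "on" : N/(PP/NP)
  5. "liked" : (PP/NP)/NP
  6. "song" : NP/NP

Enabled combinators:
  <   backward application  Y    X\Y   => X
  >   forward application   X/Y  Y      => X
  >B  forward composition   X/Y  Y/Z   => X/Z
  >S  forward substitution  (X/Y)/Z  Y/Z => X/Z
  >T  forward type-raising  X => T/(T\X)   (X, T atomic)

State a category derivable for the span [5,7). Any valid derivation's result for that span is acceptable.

[0,7] S   >
  [0,4] S/N   >
    [0,1] "some" : (S/N)/PP
    [1,4] PP   <
      [1,2] "cat" : S\PP
      [2,4] PP\(S\PP)   <
        [2,3] "clearly" : NP
        [3,4] "bone" : (PP\(S\PP))\NP
  [4,7] N   >
    [4,5] "on" : N/(PP/NP)
    [5,7] PP/NP   >S
      [5,6] "liked" : (PP/NP)/NP
      [6,7] "song" : NP/NP

PP/NP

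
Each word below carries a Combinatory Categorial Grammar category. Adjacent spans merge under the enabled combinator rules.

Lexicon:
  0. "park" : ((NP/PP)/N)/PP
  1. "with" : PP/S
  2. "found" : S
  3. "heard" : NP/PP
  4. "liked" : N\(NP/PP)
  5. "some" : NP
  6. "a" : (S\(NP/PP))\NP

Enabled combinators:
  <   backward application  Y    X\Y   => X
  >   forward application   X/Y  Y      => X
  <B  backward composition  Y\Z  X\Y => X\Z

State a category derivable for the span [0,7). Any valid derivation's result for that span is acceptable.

[0,7] S   <
  [0,5] NP/PP   >
    [0,3] (NP/PP)/N   >
      [0,1] "park" : ((NP/PP)/N)/PP
      [1,3] PP   >
        [1,2] "with" : PP/S
        [2,3] "found" : S
    [3,5] N   <
      [3,4] "heard" : NP/PP
      [4,5] "liked" : N\(NP/PP)
  [5,7] S\(NP/PP)   <
    [5,6] "some" : NP
    [6,7] "a" : (S\(NP/PP))\NP

S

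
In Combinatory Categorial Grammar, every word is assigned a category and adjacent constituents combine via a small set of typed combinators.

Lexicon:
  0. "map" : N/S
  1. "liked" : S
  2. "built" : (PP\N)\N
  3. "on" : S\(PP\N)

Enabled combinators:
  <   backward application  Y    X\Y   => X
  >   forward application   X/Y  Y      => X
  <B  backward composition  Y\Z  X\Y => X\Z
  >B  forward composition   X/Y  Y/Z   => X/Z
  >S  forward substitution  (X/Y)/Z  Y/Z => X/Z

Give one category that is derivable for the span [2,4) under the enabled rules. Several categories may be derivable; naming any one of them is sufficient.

[0,4] S   <
  [0,2] N   >
    [0,1] "map" : N/S
    [1,2] "liked" : S
  [2,4] S\N   <B
    [2,3] "built" : (PP\N)\N
    [3,4] "on" : S\(PP\N)

S\N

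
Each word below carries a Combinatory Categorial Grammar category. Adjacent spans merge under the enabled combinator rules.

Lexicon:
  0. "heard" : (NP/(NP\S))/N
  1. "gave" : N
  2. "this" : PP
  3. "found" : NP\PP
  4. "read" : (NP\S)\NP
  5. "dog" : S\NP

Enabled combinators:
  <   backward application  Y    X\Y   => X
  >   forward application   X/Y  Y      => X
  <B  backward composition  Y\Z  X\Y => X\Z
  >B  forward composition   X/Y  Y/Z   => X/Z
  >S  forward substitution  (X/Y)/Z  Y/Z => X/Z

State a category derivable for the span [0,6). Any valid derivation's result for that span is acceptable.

[0,6] S   <
  [0,5] NP   >
    [0,2] NP/(NP\S)   >
      [0,1] "heard" : (NP/(NP\S))/N
      [1,2] "gave" : N
    [2,5] NP\S   <
      [2,4] NP   <
        [2,3] "this" : PP
        [3,4] "found" : NP\PP
      [4,5] "read" : (NP\S)\NP
  [5,6] "dog" : S\NP

S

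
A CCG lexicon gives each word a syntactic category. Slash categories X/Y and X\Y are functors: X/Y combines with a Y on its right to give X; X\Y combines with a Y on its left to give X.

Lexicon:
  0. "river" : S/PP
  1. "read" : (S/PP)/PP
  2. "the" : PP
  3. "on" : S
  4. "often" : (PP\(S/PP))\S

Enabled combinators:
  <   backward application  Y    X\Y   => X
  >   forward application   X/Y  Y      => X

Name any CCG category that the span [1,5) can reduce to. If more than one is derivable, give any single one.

[0,5] S   >
  [0,1] "river" : S/PP
  [1,5] PP   <
    [1,3] S/PP   >
      [1,2] "read" : (S/PP)/PP
      [2,3] "the" : PP
    [3,5] PP\(S/PP)   <
      [3,4] "on" : S
      [4,5] "often" : (PP\(S/PP))\S

PP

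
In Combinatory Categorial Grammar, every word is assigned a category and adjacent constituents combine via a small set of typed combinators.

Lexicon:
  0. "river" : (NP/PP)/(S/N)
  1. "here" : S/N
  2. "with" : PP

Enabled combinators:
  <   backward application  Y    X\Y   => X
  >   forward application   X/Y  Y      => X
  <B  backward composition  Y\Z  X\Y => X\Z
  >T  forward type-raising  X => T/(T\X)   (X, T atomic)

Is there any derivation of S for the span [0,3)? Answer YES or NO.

NO

(NP/PP)/(S/N) S/N PP
CKY chart[0,3] = {N/(N\NP), NP, NP/(NP\NP), PP/(PP\NP), S/(S\NP)}; S ∉ chart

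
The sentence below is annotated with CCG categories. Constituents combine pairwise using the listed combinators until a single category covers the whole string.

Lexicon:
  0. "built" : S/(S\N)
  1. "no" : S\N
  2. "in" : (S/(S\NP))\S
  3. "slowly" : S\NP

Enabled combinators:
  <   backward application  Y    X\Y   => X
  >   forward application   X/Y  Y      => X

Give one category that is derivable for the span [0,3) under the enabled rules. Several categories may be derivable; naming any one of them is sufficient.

S/(S\NP)

[0,4] S   >
  [0,3] S/(S\NP)   <
    [0,2] S   >
      [0,1] "built" : S/(S\N)
      [1,2] "no" : S\N
    [2,3] "in" : (S/(S\NP))\S
  [3,4] "slowly" : S\NP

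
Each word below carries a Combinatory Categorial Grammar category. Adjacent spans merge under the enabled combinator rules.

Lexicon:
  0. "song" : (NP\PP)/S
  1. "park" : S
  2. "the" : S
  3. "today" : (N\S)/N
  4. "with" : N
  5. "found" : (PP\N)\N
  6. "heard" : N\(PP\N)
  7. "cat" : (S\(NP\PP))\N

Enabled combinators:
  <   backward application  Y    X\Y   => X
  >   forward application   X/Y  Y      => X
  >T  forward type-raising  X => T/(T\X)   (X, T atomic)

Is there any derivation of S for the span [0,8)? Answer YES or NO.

YES

[0,8] S   <
  [0,2] NP\PP   >
    [0,1] "song" : (NP\PP)/S
    [1,2] "park" : S
  [2,8] S\(NP\PP)   <
    [2,7] N   <
      [2,6] PP\N   <
        [2,5] N   <
          [2,3] "the" : S
          [3,5] N\S   >
            [3,4] "today" : (N\S)/N
            [4,5] "with" : N
        [5,6] "found" : (PP\N)\N
      [6,7] "heard" : N\(PP\N)
    [7,8] "cat" : (S\(NP\PP))\N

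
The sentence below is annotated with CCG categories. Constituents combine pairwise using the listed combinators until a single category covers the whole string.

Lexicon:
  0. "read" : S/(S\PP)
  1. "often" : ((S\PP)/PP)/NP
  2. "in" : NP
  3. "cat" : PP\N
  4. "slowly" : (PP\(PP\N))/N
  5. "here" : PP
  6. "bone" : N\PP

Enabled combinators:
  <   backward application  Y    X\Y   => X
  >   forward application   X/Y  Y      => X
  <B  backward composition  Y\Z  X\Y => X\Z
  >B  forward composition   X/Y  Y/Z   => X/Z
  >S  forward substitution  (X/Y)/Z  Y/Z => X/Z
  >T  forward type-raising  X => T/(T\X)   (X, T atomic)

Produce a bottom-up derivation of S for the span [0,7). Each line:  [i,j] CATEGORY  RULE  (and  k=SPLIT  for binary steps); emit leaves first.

[0,7] S   >
  [0,1] "read" : S/(S\PP)
  [1,7] S\PP   >
    [1,3] (S\PP)/PP   >
      [1,2] "often" : ((S\PP)/PP)/NP
      [2,3] "in" : NP
    [3,7] PP   <
      [3,4] "cat" : PP\N
      [4,7] PP\(PP\N)   >
        [4,5] "slowly" : (PP\(PP\N))/N
        [5,7] N   >
          [5,6] N/(N\PP)   >T
            [5,6] "here" : PP
          [6,7] "bone" : N\PP

[0,1] S/(S\PP)  lex  "read"
[1,2] ((S\PP)/PP)/NP  lex  "often"
[2,3] NP  lex  "in"
[1,3] (S\PP)/PP  >  k=2
[3,4] PP\N  lex  "cat"
[4,5] (PP\(PP\N))/N  lex  "slowly"
[5,6] PP  lex  "here"
[5,6] N/(N\PP)  >T
[6,7] N\PP  lex  "bone"
[5,7] N  >  k=6
[4,7] PP\(PP\N)  >  k=5
[3,7] PP  <  k=4
[1,7] S\PP  >  k=3
[0,7] S  >  k=1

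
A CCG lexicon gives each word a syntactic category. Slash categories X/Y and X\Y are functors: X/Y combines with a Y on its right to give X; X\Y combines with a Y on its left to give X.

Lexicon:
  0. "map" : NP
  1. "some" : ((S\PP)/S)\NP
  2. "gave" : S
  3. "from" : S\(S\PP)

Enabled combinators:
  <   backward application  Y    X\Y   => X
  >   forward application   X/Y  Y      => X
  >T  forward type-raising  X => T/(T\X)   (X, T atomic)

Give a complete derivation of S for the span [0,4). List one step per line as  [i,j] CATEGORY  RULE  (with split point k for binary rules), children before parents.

[0,4] S   <
  [0,3] S\PP   >
    [0,2] (S\PP)/S   <
      [0,1] "map" : NP
      [1,2] "some" : ((S\PP)/S)\NP
    [2,3] "gave" : S
  [3,4] "from" : S\(S\PP)

[0,1] NP  lex  "map"
[1,2] ((S\PP)/S)\NP  lex  "some"
[0,2] (S\PP)/S  <  k=1
[2,3] S  lex  "gave"
[0,3] S\PP  >  k=2
[3,4] S\(S\PP)  lex  "from"
[0,4] S  <  k=3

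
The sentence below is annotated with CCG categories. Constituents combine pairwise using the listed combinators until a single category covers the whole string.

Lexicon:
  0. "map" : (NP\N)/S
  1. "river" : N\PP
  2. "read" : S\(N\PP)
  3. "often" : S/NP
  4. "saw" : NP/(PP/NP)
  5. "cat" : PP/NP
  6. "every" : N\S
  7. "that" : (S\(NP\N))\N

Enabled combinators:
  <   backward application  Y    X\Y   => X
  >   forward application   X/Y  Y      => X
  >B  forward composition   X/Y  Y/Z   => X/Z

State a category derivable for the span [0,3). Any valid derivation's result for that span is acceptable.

NP\N

[0,8] S   <
  [0,3] NP\N   >
    [0,1] "map" : (NP\N)/S
    [1,3] S   <
      [1,2] "river" : N\PP
      [2,3] "read" : S\(N\PP)
  [3,8] S\(NP\N)   <
    [3,7] N   <
      [3,6] S   >
        [3,4] "often" : S/NP
        [4,6] NP   >
          [4,5] "saw" : NP/(PP/NP)
          [5,6] "cat" : PP/NP
      [6,7] "every" : N\S
    [7,8] "that" : (S\(NP\N))\N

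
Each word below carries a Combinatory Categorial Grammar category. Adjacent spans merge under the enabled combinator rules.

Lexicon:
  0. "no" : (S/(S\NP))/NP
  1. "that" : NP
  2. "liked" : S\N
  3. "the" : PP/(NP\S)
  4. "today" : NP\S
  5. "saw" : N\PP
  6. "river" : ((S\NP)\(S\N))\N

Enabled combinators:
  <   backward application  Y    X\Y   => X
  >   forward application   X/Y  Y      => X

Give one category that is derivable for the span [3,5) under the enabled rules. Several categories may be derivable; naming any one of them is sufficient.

[0,7] S   >
  [0,2] S/(S\NP)   >
    [0,1] "no" : (S/(S\NP))/NP
    [1,2] "that" : NP
  [2,7] S\NP   <
    [2,3] "liked" : S\N
    [3,7] (S\NP)\(S\N)   <
      [3,6] N   <
        [3,5] PP   >
          [3,4] "the" : PP/(NP\S)
          [4,5] "today" : NP\S
        [5,6] "saw" : N\PP
      [6,7] "river" : ((S\NP)\(S\N))\N

PP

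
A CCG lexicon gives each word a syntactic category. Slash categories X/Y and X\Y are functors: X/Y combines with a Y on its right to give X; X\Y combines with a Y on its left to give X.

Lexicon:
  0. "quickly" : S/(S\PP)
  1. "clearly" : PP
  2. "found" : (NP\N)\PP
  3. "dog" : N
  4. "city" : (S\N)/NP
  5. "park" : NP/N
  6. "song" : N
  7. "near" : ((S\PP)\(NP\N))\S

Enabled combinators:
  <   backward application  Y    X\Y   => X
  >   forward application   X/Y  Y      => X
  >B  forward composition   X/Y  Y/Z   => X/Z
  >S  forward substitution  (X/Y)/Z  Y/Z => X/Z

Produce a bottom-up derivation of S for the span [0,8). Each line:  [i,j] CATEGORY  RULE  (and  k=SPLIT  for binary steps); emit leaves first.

[0,8] S   >
  [0,1] "quickly" : S/(S\PP)
  [1,8] S\PP   <
    [1,3] NP\N   <
      [1,2] "clearly" : PP
      [2,3] "found" : (NP\N)\PP
    [3,8] (S\PP)\(NP\N)   <
      [3,7] S   <
        [3,4] "dog" : N
        [4,7] S\N   >
          [4,5] "city" : (S\N)/NP
          [5,7] NP   >
            [5,6] "park" : NP/N
            [6,7] "song" : N
      [7,8] "near" : ((S\PP)\(NP\N))\S

[0,1] S/(S\PP)  lex  "quickly"
[1,2] PP  lex  "clearly"
[2,3] (NP\N)\PP  lex  "found"
[1,3] NP\N  <  k=2
[3,4] N  lex  "dog"
[4,5] (S\N)/NP  lex  "city"
[5,6] NP/N  lex  "park"
[6,7] N  lex  "song"
[5,7] NP  >  k=6
[4,7] S\N  >  k=5
[3,7] S  <  k=4
[7,8] ((S\PP)\(NP\N))\S  lex  "near"
[3,8] (S\PP)\(NP\N)  <  k=7
[1,8] S\PP  <  k=3
[0,8] S  >  k=1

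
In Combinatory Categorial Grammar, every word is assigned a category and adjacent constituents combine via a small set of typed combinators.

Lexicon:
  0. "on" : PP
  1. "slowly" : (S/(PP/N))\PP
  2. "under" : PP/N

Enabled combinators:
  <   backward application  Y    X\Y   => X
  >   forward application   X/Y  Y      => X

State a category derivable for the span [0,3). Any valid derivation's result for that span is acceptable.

S

[0,3] S   >
  [0,2] S/(PP/N)   <
    [0,1] "on" : PP
    [1,2] "slowly" : (S/(PP/N))\PP
  [2,3] "under" : PP/N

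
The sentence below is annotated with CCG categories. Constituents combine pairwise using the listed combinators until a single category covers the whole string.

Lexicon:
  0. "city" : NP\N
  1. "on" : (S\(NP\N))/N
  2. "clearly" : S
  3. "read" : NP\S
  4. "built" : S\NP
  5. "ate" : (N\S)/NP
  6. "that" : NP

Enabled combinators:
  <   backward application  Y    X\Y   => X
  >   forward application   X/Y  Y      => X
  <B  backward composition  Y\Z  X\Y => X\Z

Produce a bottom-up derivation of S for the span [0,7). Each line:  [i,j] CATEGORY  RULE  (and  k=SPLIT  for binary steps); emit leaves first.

[0,7] S   <
  [0,1] "city" : NP\N
  [1,7] S\(NP\N)   >
    [1,2] "on" : (S\(NP\N))/N
    [2,7] N   <
      [2,5] S   <
        [2,4] NP   <
          [2,3] "clearly" : S
          [3,4] "read" : NP\S
        [4,5] "built" : S\NP
      [5,7] N\S   >
        [5,6] "ate" : (N\S)/NP
        [6,7] "that" : NP

[0,1] NP\N  lex  "city"
[1,2] (S\(NP\N))/N  lex  "on"
[2,3] S  lex  "clearly"
[3,4] NP\S  lex  "read"
[2,4] NP  <  k=3
[4,5] S\NP  lex  "built"
[2,5] S  <  k=4
[5,6] (N\S)/NP  lex  "ate"
[6,7] NP  lex  "that"
[5,7] N\S  >  k=6
[2,7] N  <  k=5
[1,7] S\(NP\N)  >  k=2
[0,7] S  <  k=1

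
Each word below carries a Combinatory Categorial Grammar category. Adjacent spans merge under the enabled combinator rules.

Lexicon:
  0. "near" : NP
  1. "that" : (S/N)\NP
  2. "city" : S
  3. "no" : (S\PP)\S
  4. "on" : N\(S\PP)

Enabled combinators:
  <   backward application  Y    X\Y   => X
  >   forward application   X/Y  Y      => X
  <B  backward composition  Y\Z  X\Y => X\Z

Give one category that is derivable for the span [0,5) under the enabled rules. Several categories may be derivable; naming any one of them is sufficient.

S

[0,5] S   >
  [0,2] S/N   <
    [0,1] "near" : NP
    [1,2] "that" : (S/N)\NP
  [2,5] N   <
    [2,4] S\PP   <
      [2,3] "city" : S
      [3,4] "no" : (S\PP)\S
    [4,5] "on" : N\(S\PP)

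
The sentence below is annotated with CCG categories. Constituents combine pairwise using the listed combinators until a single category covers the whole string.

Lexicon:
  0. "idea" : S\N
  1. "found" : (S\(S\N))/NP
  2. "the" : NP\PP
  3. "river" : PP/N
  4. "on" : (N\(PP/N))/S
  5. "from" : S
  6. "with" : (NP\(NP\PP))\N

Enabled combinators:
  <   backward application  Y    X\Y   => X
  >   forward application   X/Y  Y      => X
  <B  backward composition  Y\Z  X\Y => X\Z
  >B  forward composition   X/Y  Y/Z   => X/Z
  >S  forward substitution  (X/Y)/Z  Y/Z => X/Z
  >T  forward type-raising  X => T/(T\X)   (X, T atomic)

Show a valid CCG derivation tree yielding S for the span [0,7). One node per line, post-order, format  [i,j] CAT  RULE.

[0,7] S   <
  [0,1] "idea" : S\N
  [1,7] S\(S\N)   >
    [1,2] "found" : (S\(S\N))/NP
    [2,7] NP   <
      [2,3] "the" : NP\PP
      [3,7] NP\(NP\PP)   <
        [3,6] N   <
          [3,4] "river" : PP/N
          [4,6] N\(PP/N)   >
            [4,5] "on" : (N\(PP/N))/S
            [5,6] "from" : S
        [6,7] "with" : (NP\(NP\PP))\N

[0,1] S\N  lex  "idea"
[1,2] (S\(S\N))/NP  lex  "found"
[2,3] NP\PP  lex  "the"
[3,4] PP/N  lex  "river"
[4,5] (N\(PP/N))/S  lex  "on"
[5,6] S  lex  "from"
[4,6] N\(PP/N)  >  k=5
[3,6] N  <  k=4
[6,7] (NP\(NP\PP))\N  lex  "with"
[3,7] NP\(NP\PP)  <  k=6
[2,7] NP  <  k=3
[1,7] S\(S\N)  >  k=2
[0,7] S  <  k=1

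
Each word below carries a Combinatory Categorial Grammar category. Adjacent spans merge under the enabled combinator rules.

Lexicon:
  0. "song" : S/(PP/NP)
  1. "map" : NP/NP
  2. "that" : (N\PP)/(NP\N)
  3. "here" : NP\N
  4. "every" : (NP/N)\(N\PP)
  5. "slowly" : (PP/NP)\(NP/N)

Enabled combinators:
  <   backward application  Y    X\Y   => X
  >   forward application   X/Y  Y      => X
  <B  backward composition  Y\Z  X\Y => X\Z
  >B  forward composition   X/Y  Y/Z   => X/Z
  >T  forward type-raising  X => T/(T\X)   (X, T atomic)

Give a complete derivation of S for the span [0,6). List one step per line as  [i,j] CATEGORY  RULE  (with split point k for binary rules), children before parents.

[0,1] S/(PP/NP)  lex  "song"
[1,2] NP/NP  lex  "map"
[2,3] (N\PP)/(NP\N)  lex  "that"
[3,4] NP\N  lex  "here"
[2,4] N\PP  >  k=3
[4,5] (NP/N)\(N\PP)  lex  "every"
[2,5] NP/N  <  k=4
[1,5] NP/N  >B  k=2
[5,6] (PP/NP)\(NP/N)  lex  "slowly"
[1,6] PP/NP  <  k=5
[0,6] S  >  k=1

[0,6] S   >
  [0,1] "song" : S/(PP/NP)
  [1,6] PP/NP   <
    [1,5] NP/N   >B
      [1,2] "map" : NP/NP
      [2,5] NP/N   <
        [2,4] N\PP   >
          [2,3] "that" : (N\PP)/(NP\N)
          [3,4] "here" : NP\N
        [4,5] "every" : (NP/N)\(N\PP)
    [5,6] "slowly" : (PP/NP)\(NP/N)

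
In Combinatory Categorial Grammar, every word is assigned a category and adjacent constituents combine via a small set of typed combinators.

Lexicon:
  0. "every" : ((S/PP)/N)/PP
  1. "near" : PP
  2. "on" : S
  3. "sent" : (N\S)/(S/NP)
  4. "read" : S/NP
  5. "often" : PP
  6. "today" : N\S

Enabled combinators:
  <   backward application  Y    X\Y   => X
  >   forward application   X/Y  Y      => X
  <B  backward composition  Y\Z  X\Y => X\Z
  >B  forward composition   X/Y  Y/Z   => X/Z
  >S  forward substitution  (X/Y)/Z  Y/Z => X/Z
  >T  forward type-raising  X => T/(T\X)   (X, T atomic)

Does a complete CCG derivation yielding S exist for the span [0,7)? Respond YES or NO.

((S/PP)/N)/PP PP S (N\S)/(S/NP) S/NP PP N\S
CKY chart[0,7] = {N, N/(N\N), NP/(NP\N), PP/(PP\N), S/(S\N)}; S ∉ chart

NO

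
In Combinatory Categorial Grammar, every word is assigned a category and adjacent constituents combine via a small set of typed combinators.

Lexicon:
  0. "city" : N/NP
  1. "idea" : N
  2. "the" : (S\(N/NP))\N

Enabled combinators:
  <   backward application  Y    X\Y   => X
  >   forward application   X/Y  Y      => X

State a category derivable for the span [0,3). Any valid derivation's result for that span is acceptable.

S

[0,3] S   <
  [0,1] "city" : N/NP
  [1,3] S\(N/NP)   <
    [1,2] "idea" : N
    [2,3] "the" : (S\(N/NP))\N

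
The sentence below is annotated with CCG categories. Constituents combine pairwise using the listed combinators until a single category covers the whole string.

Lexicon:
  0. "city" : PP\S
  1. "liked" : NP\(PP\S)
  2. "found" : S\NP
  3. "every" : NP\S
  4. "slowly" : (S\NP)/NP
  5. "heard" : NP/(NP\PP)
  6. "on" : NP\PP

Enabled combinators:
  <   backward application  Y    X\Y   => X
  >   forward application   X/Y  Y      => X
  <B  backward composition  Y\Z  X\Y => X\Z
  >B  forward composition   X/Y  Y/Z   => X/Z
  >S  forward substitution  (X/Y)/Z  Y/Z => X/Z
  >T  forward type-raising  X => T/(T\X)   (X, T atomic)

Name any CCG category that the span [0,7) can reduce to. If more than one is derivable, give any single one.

[0,7] S   <
  [0,4] NP   <
    [0,3] S   <
      [0,2] NP   <
        [0,1] "city" : PP\S
        [1,2] "liked" : NP\(PP\S)
      [2,3] "found" : S\NP
    [3,4] "every" : NP\S
  [4,7] S\NP   >
    [4,5] "slowly" : (S\NP)/NP
    [5,7] NP   >
      [5,6] "heard" : NP/(NP\PP)
      [6,7] "on" : NP\PP

S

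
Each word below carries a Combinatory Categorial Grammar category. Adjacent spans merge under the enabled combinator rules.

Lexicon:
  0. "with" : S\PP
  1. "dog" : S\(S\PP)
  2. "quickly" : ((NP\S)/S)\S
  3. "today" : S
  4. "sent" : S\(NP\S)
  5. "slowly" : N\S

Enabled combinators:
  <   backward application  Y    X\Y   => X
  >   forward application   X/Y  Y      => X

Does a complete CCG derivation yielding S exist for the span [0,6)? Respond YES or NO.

S\PP S\(S\PP) ((NP\S)/S)\S S S\(NP\S) N\S
CKY chart[0,6] = {N}; S ∉ chart

NO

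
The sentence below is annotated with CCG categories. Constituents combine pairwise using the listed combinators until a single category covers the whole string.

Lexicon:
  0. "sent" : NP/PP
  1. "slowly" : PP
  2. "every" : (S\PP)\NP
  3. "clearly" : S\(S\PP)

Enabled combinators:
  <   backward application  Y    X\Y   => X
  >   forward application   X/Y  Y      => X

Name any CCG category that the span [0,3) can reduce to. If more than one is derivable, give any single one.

S\PP

[0,4] S   <
  [0,3] S\PP   <
    [0,2] NP   >
      [0,1] "sent" : NP/PP
      [1,2] "slowly" : PP
    [2,3] "every" : (S\PP)\NP
  [3,4] "clearly" : S\(S\PP)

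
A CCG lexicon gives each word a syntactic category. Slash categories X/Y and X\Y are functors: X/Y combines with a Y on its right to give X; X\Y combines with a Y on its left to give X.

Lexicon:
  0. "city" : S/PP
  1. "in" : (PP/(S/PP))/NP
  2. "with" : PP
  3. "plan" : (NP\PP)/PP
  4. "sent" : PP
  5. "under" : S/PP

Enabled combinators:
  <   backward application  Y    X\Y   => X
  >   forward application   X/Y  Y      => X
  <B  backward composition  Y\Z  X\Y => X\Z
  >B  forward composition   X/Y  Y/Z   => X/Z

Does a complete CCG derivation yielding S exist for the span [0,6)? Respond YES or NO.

[0,6] S   >
  [0,1] "city" : S/PP
  [1,6] PP   >
    [1,5] PP/(S/PP)   >
      [1,2] "in" : (PP/(S/PP))/NP
      [2,5] NP   <
        [2,3] "with" : PP
        [3,5] NP\PP   >
          [3,4] "plan" : (NP\PP)/PP
          [4,5] "sent" : PP
    [5,6] "under" : S/PP

YES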